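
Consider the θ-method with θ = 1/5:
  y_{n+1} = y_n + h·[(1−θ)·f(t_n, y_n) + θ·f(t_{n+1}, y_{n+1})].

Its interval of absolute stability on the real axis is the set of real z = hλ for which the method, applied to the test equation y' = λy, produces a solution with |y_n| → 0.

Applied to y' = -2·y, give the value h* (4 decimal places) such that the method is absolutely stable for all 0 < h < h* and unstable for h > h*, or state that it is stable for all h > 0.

(-3.3333,0); λ=-2 ⇒ h* = (10/3)/2 = 1.6667.

On y'=λy, z=hλ:
  y_{n+1} = y_n + z·[4/5·y_n + 1/5·y_{n+1}] ⇒ (1 − 1/5z)y_{n+1} = (1 + 4/5z)y_n
  Hence R(z) = (1 + 4/5z)/(1 − 1/5z).

Solve |R(x)|<1 on ℝ⁻.
x=-1.68: |R|=0.2575
R=−1: 1+4/5x = −1+1/5x ⇒ -3/5x=2 ⇒ x=2/(-3/5)=-3.3333
Confirm numerically:
  x=-2.734: |R|=0.76752 <1
  x=-2.528: |R|=0.67906 <1
  x=-2.127: |R|=0.49221 <1
  x=-3.861: |R|=1.17865 >1
  x=-3.773: |R|=1.15035 >1
  x=-3.485: |R|=1.05362 >1
Interval (-3.3333, 0).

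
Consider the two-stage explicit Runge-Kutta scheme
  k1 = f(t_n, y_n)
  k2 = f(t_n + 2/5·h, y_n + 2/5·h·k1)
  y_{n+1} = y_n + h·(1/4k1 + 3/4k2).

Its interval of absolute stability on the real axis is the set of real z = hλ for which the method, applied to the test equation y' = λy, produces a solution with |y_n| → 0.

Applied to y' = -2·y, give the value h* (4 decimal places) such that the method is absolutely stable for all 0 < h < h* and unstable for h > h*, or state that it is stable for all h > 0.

(-3.3333,0); λ=-2 ⇒ h* = (10/3)/2 = 1.6667.

Set f=λy, z=hλ:
  k1=λy_n ⇒ h·k1=z·y_n;  k2=λ(1+2/5z)y_n ⇒ h·k2=z(1+2/5z)y_n
  y_{n+1}/y_n = 1 + 1/4z + 3/4z(1+2/5z) = 1 + z + 3/10z²
  ⇒ R(z) = 1 + z + 3/10z².

Need |R(x)|<1, x<0.
x=-0.81: |R|=0.3868
R=1: x+3/10x²=0 ⇒ x=−10/3=-3.3333; min R=1−1/(4·3/10)=0.1667>−1
Confirm numerically:
  x=-3.267: |R|=0.93499 <1
  x=-3.042: |R|=0.73413 <1
  x=-1.454: |R|=0.18023 <1
  x=-3.734: |R|=1.44883 >1
  x=-3.633: |R|=1.32661 >1
Interval (-3.3333, 0).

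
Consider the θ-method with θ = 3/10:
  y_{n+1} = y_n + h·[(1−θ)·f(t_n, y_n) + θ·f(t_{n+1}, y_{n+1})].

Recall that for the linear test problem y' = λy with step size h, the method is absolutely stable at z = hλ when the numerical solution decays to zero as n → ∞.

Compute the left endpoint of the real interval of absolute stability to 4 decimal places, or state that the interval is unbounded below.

z* = -5.0000.

With y'=λy (z=hλ):
  y_{n+1} = y_n + z·[7/10·y_n + 3/10·y_{n+1}] ⇒ (1 − 3/10z)y_{n+1} = (1 + 7/10z)y_n
  ⇒ R(z) = (1 + 7/10z)/(1 − 3/10z).

Need |R(x)|<1, x<0.
x=-1.07: |R|=0.1900
R=−1: 1+7/10x = −1+3/10x ⇒ -2/5x=2 ⇒ x=2/(-2/5)=-5.0000
Confirm numerically:
  x=-4.054: |R|=0.82926 <1
  x=-3.106: |R|=0.60783 <1
  x=-3.036: |R|=0.58886 <1
  x=-2.864: |R|=0.54045 <1
  x=-5.188: |R|=1.02942 >1
  x=-5.160: |R|=1.02512 >1
  x=-5.122: |R|=1.01924 >1
Interval (-5.0000, 0).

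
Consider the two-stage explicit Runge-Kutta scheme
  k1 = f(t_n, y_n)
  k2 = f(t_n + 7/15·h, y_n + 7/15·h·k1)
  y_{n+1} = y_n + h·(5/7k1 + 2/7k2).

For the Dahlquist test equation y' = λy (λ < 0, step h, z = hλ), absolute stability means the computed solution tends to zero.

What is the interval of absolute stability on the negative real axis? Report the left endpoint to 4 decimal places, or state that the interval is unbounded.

Set f=λy, z=hλ:
  k1=λy_n ⇒ h·k1=z·y_n;  k2=λ(1+7/15z)y_n ⇒ h·k2=z(1+7/15z)y_n
  y_{n+1}/y_n = 1 + 5/7z + 2/7z(1+7/15z) = 1 + z + 2/15z²
  R(z) = 1 + z + 2/15z².

Boundary: |R(x)|=1, x<0.
x=-1.46: |R|=0.1758
R=1: x+2/15x²=0 ⇒ x=−15/2=-7.5000; min R=1−1/(4·2/15)=-0.8750>−1
Confirm numerically:
  x=-7.156: |R|=0.67178 <1
  x=-6.673: |R|=0.26419 <1
  x=-6.130: |R|=0.11975 <1
  x=-4.398: |R|=0.81901 <1
  x=-8.039: |R|=1.57774 >1
  x=-7.842: |R|=1.35760 >1
  x=-7.762: |R|=1.27115 >1
Stable set (-7.5000, 0).

z∈(-7.5000,0).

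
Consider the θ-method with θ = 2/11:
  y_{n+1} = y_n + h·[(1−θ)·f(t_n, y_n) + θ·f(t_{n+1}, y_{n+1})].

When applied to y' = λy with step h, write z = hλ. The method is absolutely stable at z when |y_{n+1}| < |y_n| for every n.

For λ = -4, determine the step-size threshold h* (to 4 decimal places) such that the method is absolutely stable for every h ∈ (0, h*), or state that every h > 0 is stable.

With y'=λy (z=hλ):
  y_{n+1} = y_n + z·[9/11·y_n + 2/11·y_{n+1}] ⇒ (1 − 2/11z)y_{n+1} = (1 + 9/11z)y_n
  R(z) = (1 + 9/11z)/(1 − 2/11z).

Find x<0 with |R(x)|<1.
x=-0.91: |R|=0.2192
R=−1: 1+9/11x = −1+2/11x ⇒ -7/11x=2 ⇒ x=2/(-7/11)=-3.1429
Confirm numerically:
  x=-2.993: |R|=0.93824 <1
  x=-2.898: |R|=0.89795 <1
  x=-2.312: |R|=0.62775 <1
  x=-1.496: |R|=0.17610 <1
  x=-3.589: |R|=1.17180 >1
  x=-3.501: |R|=1.13926 >1
So |R|<1 on (-3.1429, 0).

(-3.1429,0); λ=-4 ⇒ h* = (22/7)/4 = 0.7857.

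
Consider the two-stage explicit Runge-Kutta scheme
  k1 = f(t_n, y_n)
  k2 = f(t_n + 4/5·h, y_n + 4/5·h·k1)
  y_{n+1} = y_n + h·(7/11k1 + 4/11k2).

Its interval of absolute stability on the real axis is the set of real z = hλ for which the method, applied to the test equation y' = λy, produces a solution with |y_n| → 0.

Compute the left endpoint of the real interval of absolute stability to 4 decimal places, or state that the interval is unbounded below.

left endpoint -3.4375.

On y'=λy, z=hλ:
  k1=λy_n ⇒ h·k1=z·y_n;  k2=λ(1+4/5z)y_n ⇒ h·k2=z(1+4/5z)y_n
  y_{n+1}/y_n = 1 + 7/11z + 4/11z(1+4/5z) = 1 + z + 16/55z²
  ⇒ R(z) = 1 + z + 16/55z².

Solve |R(x)|<1 on ℝ⁻.
x=-1.46: |R|=0.1601
R=1: x+16/55x²=0 ⇒ x=−55/16=-3.4375; min R=1−1/(4·16/55)=0.1406>−1
Confirm numerically:
  x=-2.375: |R|=0.26591 <1
  x=-2.199: |R|=0.20772 <1
  x=-1.825: |R|=0.14391 <1
  x=-3.898: |R|=1.52219 >1
  x=-3.693: |R|=1.27449 >1
  x=-3.604: |R|=1.17456 >1
Stable set (-3.4375, 0).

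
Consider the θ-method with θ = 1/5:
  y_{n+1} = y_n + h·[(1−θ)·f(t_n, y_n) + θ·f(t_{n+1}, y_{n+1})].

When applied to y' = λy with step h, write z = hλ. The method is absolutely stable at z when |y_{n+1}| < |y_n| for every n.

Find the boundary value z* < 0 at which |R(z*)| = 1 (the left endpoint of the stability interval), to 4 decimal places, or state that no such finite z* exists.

On y'=λy, z=hλ:
  y_{n+1} = y_n + z·[4/5·y_n + 1/5·y_{n+1}] ⇒ (1 − 1/5z)y_{n+1} = (1 + 4/5z)y_n
  ⇒ R(z) = (1 + 4/5z)/(1 − 1/5z).

Boundary: |R(x)|=1, x<0.
x=-0.88: |R|=0.2517
R=−1: 1+4/5x = −1+1/5x ⇒ -3/5x=2 ⇒ x=2/(-3/5)=-3.3333
Confirm numerically:
  x=-2.837: |R|=0.81000 <1
  x=-2.741: |R|=0.77044 <1
  x=-2.550: |R|=0.68874 <1
  x=-2.481: |R|=0.65820 <1
  x=-3.878: |R|=1.18405 >1
  x=-3.829: |R|=1.16842 >1
Interval (-3.3333, 0).

z* = -3.3333.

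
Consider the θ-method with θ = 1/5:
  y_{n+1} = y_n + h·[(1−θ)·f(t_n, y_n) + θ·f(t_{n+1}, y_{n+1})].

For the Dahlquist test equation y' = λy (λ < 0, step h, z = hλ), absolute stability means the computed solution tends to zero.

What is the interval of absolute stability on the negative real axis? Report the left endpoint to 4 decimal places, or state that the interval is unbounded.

z∈(-3.3333,0).

Test eqn y'=λy, z=hλ:
  y_{n+1} = y_n + z·[4/5·y_n + 1/5·y_{n+1}] ⇒ (1 − 1/5z)y_{n+1} = (1 + 4/5z)y_n
  Hence R(z) = (1 + 4/5z)/(1 − 1/5z).

Boundary: |R(x)|=1, x<0.
x=-0.9: |R|=0.2373
R=−1: 1+4/5x = −1+1/5x ⇒ -3/5x=2 ⇒ x=2/(-3/5)=-3.3333
Confirm numerically:
  x=-3.296: |R|=0.98650 <1
  x=-3.044: |R|=0.89209 <1
  x=-1.946: |R|=0.40081 <1
  x=-1.677: |R|=0.25580 <1
  x=-3.833: |R|=1.16970 >1
  x=-3.668: |R|=1.11583 >1
Stable set (-3.3333, 0).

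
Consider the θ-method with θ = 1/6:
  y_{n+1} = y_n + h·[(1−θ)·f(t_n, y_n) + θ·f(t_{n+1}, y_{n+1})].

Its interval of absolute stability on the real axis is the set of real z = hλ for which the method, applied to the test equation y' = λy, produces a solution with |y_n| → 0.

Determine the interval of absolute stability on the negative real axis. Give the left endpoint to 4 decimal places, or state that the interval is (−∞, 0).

Test eqn y'=λy, z=hλ:
  y_{n+1} = y_n + z·[5/6·y_n + 1/6·y_{n+1}] ⇒ (1 − 1/6z)y_{n+1} = (1 + 5/6z)y_n
  R(z) = (1 + 5/6z)/(1 − 1/6z).

Need |R(x)|<1, x<0.
x=-1.69: |R|=0.3186
R=−1: 1+5/6x = −1+1/6x ⇒ -2/3x=2 ⇒ x=2/(-2/3)=-3.0000
Confirm numerically:
  x=-2.267: |R|=0.64534 <1
  x=-1.886: |R|=0.43495 <1
  x=-1.382: |R|=0.12327 <1
  x=-1.377: |R|=0.11997 <1
  x=-3.175: |R|=1.07629 >1
  x=-3.123: |R|=1.05393 >1
Stable set (-3.0000, 0).

z∈(-3.0000,0).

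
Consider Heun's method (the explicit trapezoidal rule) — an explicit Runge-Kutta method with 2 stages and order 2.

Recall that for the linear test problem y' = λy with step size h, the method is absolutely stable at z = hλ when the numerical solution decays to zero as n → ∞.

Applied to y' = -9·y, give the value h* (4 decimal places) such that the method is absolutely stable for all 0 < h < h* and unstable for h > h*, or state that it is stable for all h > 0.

Set f=λy, z=hλ:
  order 2, 2-stage ⇒ R(z)=1+z+z^2/2
  (e.g. R(-0.37)=0.69845, |R|=0.69845)

Find x<0 with |R(x)|<1.
x=-0.37: |R|=0.6985
|R(-1.46)|=0.6058 |R(-1.28)|=0.5392 |R(-0.52)|=0.6152
Bisect:
  x_lo=-2.5047 |R|=1.6320  x_hi=-0.1139 |R|=0.8926
  mid=-1.30928 |R|=0.54783 →hi
  mid=-1.90697 |R|=0.91130 →hi
  mid=-2.20582 |R|=1.22700 →lo
  mid=-2.05640 |R|=1.05799 →lo
  mid=-1.98168 |R|=0.98185 →hi
  mid=-2.01904 |R|=1.01922 →lo
  mid=-2.00036 |R|=1.00036 →lo
  mid=-1.99102 |R|=0.99106 →hi
  mid=-1.99569 |R|=0.99570 →hi
  mid=-1.99803 |R|=0.99803 →hi
  ...
  [-2.00007,-1.99992] ⇒ x*=-2.0000
So |R|<1 on (-2.0000, 0).

(-2.0000,0); λ=-9 ⇒ h* = 0.2222.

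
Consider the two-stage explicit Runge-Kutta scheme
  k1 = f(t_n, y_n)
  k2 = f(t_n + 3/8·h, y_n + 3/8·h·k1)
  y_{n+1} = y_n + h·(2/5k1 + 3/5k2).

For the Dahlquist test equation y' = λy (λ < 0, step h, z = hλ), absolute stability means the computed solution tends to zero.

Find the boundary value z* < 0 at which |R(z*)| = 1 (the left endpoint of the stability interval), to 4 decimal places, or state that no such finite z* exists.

On y'=λy, z=hλ:
  k1=λy_n ⇒ h·k1=z·y_n;  k2=λ(1+3/8z)y_n ⇒ h·k2=z(1+3/8z)y_n
  y_{n+1}/y_n = 1 + 2/5z + 3/5z(1+3/8z) = 1 + z + 9/40z²
  so R(z) = 1 + z + 9/40z².

Boundary: |R(x)|=1, x<0.
x=-1.73: |R|=0.0566
R=1: x+9/40x²=0 ⇒ x=−40/9=-4.4444; min R=1−1/(4·9/40)=-0.1111>−1
Confirm numerically:
  x=-4.137: |R|=0.71382 <1
  x=-3.649: |R|=0.34692 <1
  x=-2.622: |R|=0.07515 <1
  x=-2.338: |R|=0.10810 <1
  x=-4.847: |R|=1.43902 >1
  x=-4.663: |R|=1.22930 >1
So |R|<1 on (-4.4444, 0).

left endpoint -4.4444.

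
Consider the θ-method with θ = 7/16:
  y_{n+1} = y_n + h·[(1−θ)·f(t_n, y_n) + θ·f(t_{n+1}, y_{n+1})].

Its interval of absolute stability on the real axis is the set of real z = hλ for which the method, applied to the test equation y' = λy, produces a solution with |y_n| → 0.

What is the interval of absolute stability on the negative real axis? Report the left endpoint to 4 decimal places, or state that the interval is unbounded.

(-16.0000, 0).

Set f=λy, z=hλ:
  y_{n+1} = y_n + z·[9/16·y_n + 7/16·y_{n+1}] ⇒ (1 − 7/16z)y_{n+1} = (1 + 9/16z)y_n
  so R(z) = (1 + 9/16z)/(1 − 7/16z).

Find x<0 with |R(x)|<1.
x=-0.81: |R|=0.4019
R=−1: 1+9/16x = −1+7/16x ⇒ -1/8x=2 ⇒ x=2/(-1/8)=-16.0000
Confirm numerically:
  x=-15.856: |R|=0.99773 <1
  x=-11.215: |R|=0.89874 <1
  x=-9.232: |R|=0.83211 <1
  x=-16.302: |R|=1.00464 >1
  x=-16.092: |R|=1.00143 >1
So |R|<1 on (-16.0000, 0).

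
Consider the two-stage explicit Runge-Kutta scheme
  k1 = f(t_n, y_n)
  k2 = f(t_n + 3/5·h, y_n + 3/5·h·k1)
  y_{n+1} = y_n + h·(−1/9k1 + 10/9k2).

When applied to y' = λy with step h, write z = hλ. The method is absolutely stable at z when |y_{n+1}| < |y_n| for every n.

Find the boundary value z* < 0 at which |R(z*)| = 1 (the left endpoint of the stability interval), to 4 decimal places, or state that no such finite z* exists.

z* = -1.5000.

Test eqn y'=λy, z=hλ:
  k1=λy_n ⇒ h·k1=z·y_n;  k2=λ(1+3/5z)y_n ⇒ h·k2=z(1+3/5z)y_n
  y_{n+1}/y_n = 1 − 1/9z + 10/9z(1+3/5z) = 1 + z + 2/3z²
  so R(z) = 1 + z + 2/3z².

Find x<0 with |R(x)|<1.
x=-0.51: |R|=0.6634
R=1: x+2/3x²=0 ⇒ x=−3/2=-1.5000; min R=1−1/(4·2/3)=0.6250>−1
Confirm numerically:
  x=-1.442: |R|=0.94424 <1
  x=-1.429: |R|=0.93236 <1
  x=-1.051: |R|=0.68540 <1
  x=-0.995: |R|=0.66502 <1
  x=-1.599: |R|=1.10553 >1
  x=-1.531: |R|=1.03164 >1
Interval (-1.5000, 0).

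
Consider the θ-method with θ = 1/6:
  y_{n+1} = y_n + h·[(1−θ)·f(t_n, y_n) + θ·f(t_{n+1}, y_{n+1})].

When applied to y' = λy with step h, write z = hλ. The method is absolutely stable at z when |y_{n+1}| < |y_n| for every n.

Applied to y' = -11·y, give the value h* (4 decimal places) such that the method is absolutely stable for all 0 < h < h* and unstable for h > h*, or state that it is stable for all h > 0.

Test eqn y'=λy, z=hλ:
  y_{n+1} = y_n + z·[5/6·y_n + 1/6·y_{n+1}] ⇒ (1 − 1/6z)y_{n+1} = (1 + 5/6z)y_n
  R(z) = (1 + 5/6z)/(1 − 1/6z).

Solve |R(x)|<1 on ℝ⁻.
x=-1.26: |R|=0.0413
R=−1: 1+5/6x = −1+1/6x ⇒ -2/3x=2 ⇒ x=2/(-2/3)=-3.0000
Confirm numerically:
  x=-2.743: |R|=0.88242 <1
  x=-2.081: |R|=0.54511 <1
  x=-1.623: |R|=0.27745 <1
  x=-1.218: |R|=0.01247 <1
  x=-3.586: |R|=1.24452 >1
  x=-3.295: |R|=1.12695 >1
So |R|<1 on (-3.0000, 0).

(-3.0000,0); λ=-11 ⇒ h* = (3)/11 = 0.2727.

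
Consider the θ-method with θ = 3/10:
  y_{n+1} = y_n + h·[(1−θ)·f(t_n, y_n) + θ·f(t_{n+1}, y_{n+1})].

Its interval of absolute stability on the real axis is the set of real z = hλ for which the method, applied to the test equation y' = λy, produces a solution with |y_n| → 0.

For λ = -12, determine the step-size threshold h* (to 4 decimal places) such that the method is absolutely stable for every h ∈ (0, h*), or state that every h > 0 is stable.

On y'=λy, z=hλ:
  y_{n+1} = y_n + z·[7/10·y_n + 3/10·y_{n+1}] ⇒ (1 − 3/10z)y_{n+1} = (1 + 7/10z)y_n
  so R(z) = (1 + 7/10z)/(1 − 3/10z).

Boundary: |R(x)|=1, x<0.
x=-1.74: |R|=0.1432
R=−1: 1+7/10x = −1+3/10x ⇒ -2/5x=2 ⇒ x=2/(-2/5)=-5.0000
Confirm numerically:
  x=-4.677: |R|=0.94624 <1
  x=-4.249: |R|=0.86794 <1
  x=-2.993: |R|=0.57701 <1
  x=-2.840: |R|=0.53348 <1
  x=-5.327: |R|=1.05034 >1
  x=-5.243: |R|=1.03778 >1
Interval (-5.0000, 0).

(-5.0000,0); λ=-12 ⇒ h* = (5)/12 = 0.4167.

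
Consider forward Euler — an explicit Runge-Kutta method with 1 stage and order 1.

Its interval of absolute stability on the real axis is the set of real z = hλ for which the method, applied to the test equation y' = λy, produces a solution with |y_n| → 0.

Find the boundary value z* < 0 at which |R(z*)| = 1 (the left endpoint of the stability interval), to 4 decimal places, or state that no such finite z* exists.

Set f=λy, z=hλ:
  order 1, 1-stage ⇒ R(z)=1+z
  (e.g. R(-0.87)=0.13000, |R|=0.13000)

Find x<0 with |R(x)|<1.
x=-0.87: |R|=0.1300
|R(-2.14)|=1.1400 |R(-1.7)|=0.7000 |R(-1.45)|=0.4500
Bisect:
  x_lo=-2.5226 |R|=1.5226  x_hi=-0.3022 |R|=0.6978
  mid=-1.41239 |R|=0.41239 →hi
  mid=-1.96748 |R|=0.96748 →hi
  mid=-2.24503 |R|=1.24503 →lo
  mid=-2.10625 |R|=1.10625 →lo
  mid=-2.03687 |R|=1.03687 →lo
  mid=-2.00217 |R|=1.00217 →lo
  mid=-1.98483 |R|=0.98483 →hi
  mid=-1.99350 |R|=0.99350 →hi
  mid=-1.99784 |R|=0.99784 →hi
  ...
  [-2.00001,-1.99987] ⇒ x*=-2.0000
Interval (-2.0000, 0).

z* = -2.0000.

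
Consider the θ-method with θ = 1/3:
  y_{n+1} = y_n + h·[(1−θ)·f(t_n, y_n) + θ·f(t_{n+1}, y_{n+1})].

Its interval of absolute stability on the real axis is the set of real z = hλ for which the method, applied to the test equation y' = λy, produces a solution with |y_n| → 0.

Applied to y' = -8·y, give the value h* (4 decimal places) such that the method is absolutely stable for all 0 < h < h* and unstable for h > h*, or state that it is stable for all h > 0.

(-6.0000,0); λ=-8 ⇒ h* = (6)/8 = 0.7500.

Set f=λy, z=hλ:
  y_{n+1} = y_n + z·[2/3·y_n + 1/3·y_{n+1}] ⇒ (1 − 1/3z)y_{n+1} = (1 + 2/3z)y_n
  Hence R(z) = (1 + 2/3z)/(1 − 1/3z).

Boundary: |R(x)|=1, x<0.
x=-0.48: |R|=0.5862
R=−1: 1+2/3x = −1+1/3x ⇒ -1/3x=2 ⇒ x=2/(-1/3)=-6.0000
Confirm numerically:
  x=-5.412: |R|=0.93010 <1
  x=-5.337: |R|=0.92047 <1
  x=-4.139: |R|=0.73932 <1
  x=-2.607: |R|=0.39486 <1
  x=-6.502: |R|=1.05283 >1
  x=-6.402: |R|=1.04276 >1
  x=-6.113: |R|=1.01240 >1
So |R|<1 on (-6.0000, 0).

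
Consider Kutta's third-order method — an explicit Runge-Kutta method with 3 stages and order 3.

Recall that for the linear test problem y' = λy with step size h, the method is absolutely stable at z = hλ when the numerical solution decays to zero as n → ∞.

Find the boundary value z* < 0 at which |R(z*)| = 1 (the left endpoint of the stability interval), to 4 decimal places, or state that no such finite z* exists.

With y'=λy (z=hλ):
  order 3, 3-stage ⇒ R(z)=1+z+z^2/2+z^3/6
  (e.g. R(-1.72)=-0.08887, |R|=0.08887)

Solve |R(x)|<1 on ℝ⁻.
x=-1.72: |R|=0.0889
|R(-1.88)|=0.2202 |R(-1.6)|=0.0027 |R(-1.08)|=0.2932
Bisect:
  x_lo=-3.3080 |R|=2.8696  x_hi=-0.1414 |R|=0.8681
  mid=-1.72469 |R|=0.09245 →hi
  mid=-2.51633 |R|=1.00591 →lo
  mid=-2.12051 |R|=0.46140 →hi
  mid=-2.31842 |R|=0.70783 →hi
  mid=-2.41738 |R|=0.84993 →hi
  mid=-2.46685 |R|=0.92612 →hi
  mid=-2.49159 |R|=0.96556 →hi
  mid=-2.50396 |R|=0.98562 →hi
  mid=-2.51015 |R|=0.99573 →hi
  ...
  [-2.51285,-2.51266] ⇒ x*=-2.5127
So |R|<1 on (-2.5127, 0).

left endpoint -2.5127.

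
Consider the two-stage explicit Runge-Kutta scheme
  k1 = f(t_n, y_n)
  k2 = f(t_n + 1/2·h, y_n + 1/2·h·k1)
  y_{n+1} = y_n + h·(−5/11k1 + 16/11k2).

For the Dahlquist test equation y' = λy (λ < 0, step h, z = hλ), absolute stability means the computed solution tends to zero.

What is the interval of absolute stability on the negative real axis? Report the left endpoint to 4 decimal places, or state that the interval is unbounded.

On y'=λy, z=hλ:
  k1=λy_n ⇒ h·k1=z·y_n;  k2=λ(1+1/2z)y_n ⇒ h·k2=z(1+1/2z)y_n
  y_{n+1}/y_n = 1 − 5/11z + 16/11z(1+1/2z) = 1 + z + 8/11z²
  so R(z) = 1 + z + 8/11z².

Need |R(x)|<1, x<0.
x=-0.81: |R|=0.6672
R=1: x+8/11x²=0 ⇒ x=−11/8=-1.3750; min R=1−1/(4·8/11)=0.6562>−1
Confirm numerically:
  x=-1.280: |R|=0.91156 <1
  x=-0.660: |R|=0.65680 <1
  x=-0.560: |R|=0.66807 <1
  x=-1.780: |R|=1.52429 >1
  x=-1.551: |R|=1.19853 >1
  x=-1.418: |R|=1.04434 >1
So |R|<1 on (-1.3750, 0).

(-1.3750, 0).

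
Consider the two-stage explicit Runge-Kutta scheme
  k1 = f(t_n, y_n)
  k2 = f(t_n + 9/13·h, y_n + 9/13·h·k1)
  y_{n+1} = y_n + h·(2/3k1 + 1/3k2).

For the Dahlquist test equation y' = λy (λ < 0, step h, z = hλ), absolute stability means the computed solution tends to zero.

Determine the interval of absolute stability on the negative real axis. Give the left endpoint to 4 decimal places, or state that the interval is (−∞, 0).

With y'=λy (z=hλ):
  k1=λy_n ⇒ h·k1=z·y_n;  k2=λ(1+9/13z)y_n ⇒ h·k2=z(1+9/13z)y_n
  y_{n+1}/y_n = 1 + 2/3z + 1/3z(1+9/13z) = 1 + z + 3/13z²
  so R(z) = 1 + z + 3/13z².

Solve |R(x)|<1 on ℝ⁻.
x=-0.53: |R|=0.5348
R=1: x+3/13x²=0 ⇒ x=−13/3=-4.3333; min R=1−1/(4·3/13)=-0.0833>−1
Confirm numerically:
  x=-3.818: |R|=0.54595 <1
  x=-2.884: |R|=0.03541 <1
  x=-1.952: |R|=0.07270 <1
  x=-4.770: |R|=1.48067 >1
  x=-4.569: |R|=1.24848 >1
Interval (-4.3333, 0).

z∈(-4.3333,0).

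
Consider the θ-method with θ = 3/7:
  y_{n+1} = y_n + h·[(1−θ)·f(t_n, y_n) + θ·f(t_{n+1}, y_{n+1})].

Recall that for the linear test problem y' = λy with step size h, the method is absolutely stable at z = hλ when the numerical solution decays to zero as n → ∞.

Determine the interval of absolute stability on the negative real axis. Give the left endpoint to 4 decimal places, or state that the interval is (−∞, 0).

Set f=λy, z=hλ:
  y_{n+1} = y_n + z·[4/7·y_n + 3/7·y_{n+1}] ⇒ (1 − 3/7z)y_{n+1} = (1 + 4/7z)y_n
  Hence R(z) = (1 + 4/7z)/(1 − 3/7z).

Solve |R(x)|<1 on ℝ⁻.
x=-0.92: |R|=0.3402
R=−1: 1+4/7x = −1+3/7x ⇒ -1/7x=2 ⇒ x=2/(-1/7)=-14.0000
Confirm numerically:
  x=-11.669: |R|=0.94451 <1
  x=-8.964: |R|=0.85141 <1
  x=-7.079: |R|=0.75490 <1
  x=-14.519: |R|=1.01027 >1
  x=-14.458: |R|=1.00909 >1
  x=-14.354: |R|=1.00707 >1
Stable set (-14.0000, 0).

(-14.0000, 0).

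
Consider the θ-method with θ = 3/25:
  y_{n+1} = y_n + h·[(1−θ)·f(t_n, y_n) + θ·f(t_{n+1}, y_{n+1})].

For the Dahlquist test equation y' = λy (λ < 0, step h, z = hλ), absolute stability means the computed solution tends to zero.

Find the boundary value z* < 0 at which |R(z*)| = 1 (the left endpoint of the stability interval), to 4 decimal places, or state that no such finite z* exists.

With y'=λy (z=hλ):
  y_{n+1} = y_n + z·[22/25·y_n + 3/25·y_{n+1}] ⇒ (1 − 3/25z)y_{n+1} = (1 + 22/25z)y_n
  R(z) = (1 + 22/25z)/(1 − 3/25z).

Need |R(x)|<1, x<0.
x=-1.6: |R|=0.3423
R=−1: 1+22/25x = −1+3/25x ⇒ -19/25x=2 ⇒ x=2/(-19/25)=-2.6316
Confirm numerically:
  x=-1.204: |R|=0.05201 <1
  x=-1.198: |R|=0.04742 <1
  x=-1.089: |R|=0.03686 <1
  x=-3.180: |R|=1.30168 >1
  x=-3.057: |R|=1.23655 >1
Interval (-2.6316, 0).

z* = -2.6316.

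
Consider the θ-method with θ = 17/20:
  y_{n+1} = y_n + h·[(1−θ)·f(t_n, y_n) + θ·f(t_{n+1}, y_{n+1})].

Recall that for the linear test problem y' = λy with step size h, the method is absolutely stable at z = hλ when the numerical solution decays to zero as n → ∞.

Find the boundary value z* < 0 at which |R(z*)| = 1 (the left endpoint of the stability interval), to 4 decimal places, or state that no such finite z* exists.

interval (−∞, 0).

Test eqn y'=λy, z=hλ:
  y_{n+1} = y_n + z·[3/20·y_n + 17/20·y_{n+1}] ⇒ (1 − 17/20z)y_{n+1} = (1 + 3/20z)y_n
  Hence R(z) = (1 + 3/20z)/(1 − 17/20z).

Solve |R(x)|<1 on ℝ⁻.
x=-0.59: |R|=0.6071
x=-2: |R|=0.2593
x=-10: |R|=0.0526
x=-100: |R|=0.1628
θ=17/20≥1/2 ⇒ |1+3/20x|<|1−17/20x| ∀x<0 ⇒ interval (−∞,0).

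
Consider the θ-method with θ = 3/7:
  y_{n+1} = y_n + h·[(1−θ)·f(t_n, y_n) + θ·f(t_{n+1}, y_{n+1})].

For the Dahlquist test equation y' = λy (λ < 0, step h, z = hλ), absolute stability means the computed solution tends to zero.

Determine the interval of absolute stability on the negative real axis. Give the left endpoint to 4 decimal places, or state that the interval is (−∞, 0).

(-14.0000, 0).

With y'=λy (z=hλ):
  y_{n+1} = y_n + z·[4/7·y_n + 3/7·y_{n+1}] ⇒ (1 − 3/7z)y_{n+1} = (1 + 4/7z)y_n
  R(z) = (1 + 4/7z)/(1 − 3/7z).

Find x<0 with |R(x)|<1.
x=-0.78: |R|=0.4154
R=−1: 1+4/7x = −1+3/7x ⇒ -1/7x=2 ⇒ x=2/(-1/7)=-14.0000
Confirm numerically:
  x=-12.838: |R|=0.97447 <1
  x=-10.779: |R|=0.91812 <1
  x=-10.726: |R|=0.91643 <1
  x=-14.361: |R|=1.00721 >1
  x=-14.255: |R|=1.00512 >1
  x=-14.143: |R|=1.00289 >1
Stable set (-14.0000, 0).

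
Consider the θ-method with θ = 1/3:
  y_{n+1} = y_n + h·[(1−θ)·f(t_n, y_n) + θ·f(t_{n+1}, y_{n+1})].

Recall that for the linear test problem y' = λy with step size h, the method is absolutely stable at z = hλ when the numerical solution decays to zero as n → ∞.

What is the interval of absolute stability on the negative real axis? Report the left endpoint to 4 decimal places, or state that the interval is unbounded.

(-6.0000, 0).

On y'=λy, z=hλ:
  y_{n+1} = y_n + z·[2/3·y_n + 1/3·y_{n+1}] ⇒ (1 − 1/3z)y_{n+1} = (1 + 2/3z)y_n
  R(z) = (1 + 2/3z)/(1 − 1/3z).

Solve |R(x)|<1 on ℝ⁻.
x=-1.53: |R|=0.0132
R=−1: 1+2/3x = −1+1/3x ⇒ -1/3x=2 ⇒ x=2/(-1/3)=-6.0000
Confirm numerically:
  x=-5.534: |R|=0.94539 <1
  x=-5.428: |R|=0.93213 <1
  x=-3.940: |R|=0.70317 <1
  x=-6.543: |R|=1.05690 >1
  x=-6.385: |R|=1.04102 >1
Stable set (-6.0000, 0).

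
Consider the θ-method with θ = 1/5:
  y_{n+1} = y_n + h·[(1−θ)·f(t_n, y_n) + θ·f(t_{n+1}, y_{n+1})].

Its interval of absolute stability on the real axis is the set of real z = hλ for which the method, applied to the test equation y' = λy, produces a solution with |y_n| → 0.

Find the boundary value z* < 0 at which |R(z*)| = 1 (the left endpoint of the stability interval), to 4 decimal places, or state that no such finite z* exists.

Set f=λy, z=hλ:
  y_{n+1} = y_n + z·[4/5·y_n + 1/5·y_{n+1}] ⇒ (1 − 1/5z)y_{n+1} = (1 + 4/5z)y_n
  R(z) = (1 + 4/5z)/(1 − 1/5z).

Boundary: |R(x)|=1, x<0.
x=-0.71: |R|=0.3783
R=−1: 1+4/5x = −1+1/5x ⇒ -3/5x=2 ⇒ x=2/(-3/5)=-3.3333
Confirm numerically:
  x=-2.909: |R|=0.83904 <1
  x=-2.839: |R|=0.81082 <1
  x=-2.062: |R|=0.45993 <1
  x=-1.890: |R|=0.37155 <1
  x=-3.794: |R|=1.15715 >1
  x=-3.755: |R|=1.14449 >1
  x=-3.449: |R|=1.04107 >1
So |R|<1 on (-3.3333, 0).

left endpoint -3.3333.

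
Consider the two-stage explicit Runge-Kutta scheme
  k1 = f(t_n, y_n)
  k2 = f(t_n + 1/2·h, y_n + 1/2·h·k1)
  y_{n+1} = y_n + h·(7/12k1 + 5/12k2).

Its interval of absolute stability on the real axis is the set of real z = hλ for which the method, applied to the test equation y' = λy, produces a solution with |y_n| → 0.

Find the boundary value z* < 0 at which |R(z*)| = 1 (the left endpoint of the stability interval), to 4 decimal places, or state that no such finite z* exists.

Set f=λy, z=hλ:
  k1=λy_n ⇒ h·k1=z·y_n;  k2=λ(1+1/2z)y_n ⇒ h·k2=z(1+1/2z)y_n
  y_{n+1}/y_n = 1 + 7/12z + 5/12z(1+1/2z) = 1 + z + 5/24z²
  R(z) = 1 + z + 5/24z².

Find x<0 with |R(x)|<1.
x=-0.45: |R|=0.5922
R=1: x+5/24x²=0 ⇒ x=−24/5=-4.8000; min R=1−1/(4·5/24)=-0.2000>−1
Confirm numerically:
  x=-4.602: |R|=0.81017 <1
  x=-3.687: |R|=0.14508 <1
  x=-3.514: |R|=0.05854 <1
  x=-2.204: |R|=0.19200 <1
  x=-5.147: |R|=1.37209 >1
  x=-5.075: |R|=1.29076 >1
  x=-4.972: |R|=1.17816 >1
Interval (-4.8000, 0).

z* = -4.8000.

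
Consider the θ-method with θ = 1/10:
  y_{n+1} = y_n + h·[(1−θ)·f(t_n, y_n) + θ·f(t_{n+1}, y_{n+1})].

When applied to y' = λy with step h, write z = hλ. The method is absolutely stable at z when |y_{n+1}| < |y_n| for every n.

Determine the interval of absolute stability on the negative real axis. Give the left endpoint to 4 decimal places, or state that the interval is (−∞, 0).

On y'=λy, z=hλ:
  y_{n+1} = y_n + z·[9/10·y_n + 1/10·y_{n+1}] ⇒ (1 − 1/10z)y_{n+1} = (1 + 9/10z)y_n
  Hence R(z) = (1 + 9/10z)/(1 − 1/10z).

Find x<0 with |R(x)|<1.
x=-1.6: |R|=0.3793
R=−1: 1+9/10x = −1+1/10x ⇒ -4/5x=2 ⇒ x=2/(-4/5)=-2.5000
Confirm numerically:
  x=-2.202: |R|=0.80462 <1
  x=-1.913: |R|=0.60581 <1
  x=-1.403: |R|=0.23038 <1
  x=-1.120: |R|=0.00719 <1
  x=-3.079: |R|=1.35416 >1
  x=-2.868: |R|=1.22878 >1
  x=-2.599: |R|=1.06286 >1
Interval (-2.5000, 0).

(-2.5000, 0).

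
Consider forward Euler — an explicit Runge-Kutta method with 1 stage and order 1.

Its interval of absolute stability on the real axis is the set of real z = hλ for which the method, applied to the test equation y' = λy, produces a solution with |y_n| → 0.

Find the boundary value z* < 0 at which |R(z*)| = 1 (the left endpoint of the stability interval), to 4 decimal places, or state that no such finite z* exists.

left endpoint -2.0000.

On y'=λy, z=hλ:
  order 1, 1-stage ⇒ R(z)=1+z
  (e.g. R(-0.59)=0.41000, |R|=0.41000)

Need |R(x)|<1, x<0.
x=-0.59: |R|=0.4100
|R(-1.63)|=0.6300 |R(-1.29)|=0.2900 |R(-0.85)|=0.1500
Bisect:
  x_lo=-2.6273 |R|=1.6273  x_hi=-0.0573 |R|=0.9427
  mid=-1.34229 |R|=0.34229 →hi
  mid=-1.98479 |R|=0.98479 →hi
  mid=-2.30604 |R|=1.30604 →lo
  mid=-2.14542 |R|=1.14542 →lo
  mid=-2.06511 |R|=1.06511 →lo
  mid=-2.02495 |R|=1.02495 →lo
  mid=-2.00487 |R|=1.00487 →lo
  mid=-1.99483 |R|=0.99483 →hi
  ...
  [-2.00001,-1.99985] ⇒ x*=-2.0000
Stable set (-2.0000, 0).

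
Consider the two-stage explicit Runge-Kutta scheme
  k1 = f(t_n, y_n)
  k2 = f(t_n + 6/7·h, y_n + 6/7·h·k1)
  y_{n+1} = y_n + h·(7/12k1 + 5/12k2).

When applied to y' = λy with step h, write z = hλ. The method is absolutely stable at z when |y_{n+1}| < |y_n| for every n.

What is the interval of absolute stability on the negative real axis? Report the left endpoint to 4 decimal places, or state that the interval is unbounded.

On y'=λy, z=hλ:
  k1=λy_n ⇒ h·k1=z·y_n;  k2=λ(1+6/7z)y_n ⇒ h·k2=z(1+6/7z)y_n
  y_{n+1}/y_n = 1 + 7/12z + 5/12z(1+6/7z) = 1 + z + 5/14z²
  so R(z) = 1 + z + 5/14z².

Boundary: |R(x)|=1, x<0.
x=-0.44: |R|=0.6291
R=1: x+5/14x²=0 ⇒ x=−14/5=-2.8000; min R=1−1/(4·5/14)=0.3000>−1
Confirm numerically:
  x=-2.367: |R|=0.63396 <1
  x=-2.269: |R|=0.56970 <1
  x=-1.756: |R|=0.34526 <1
  x=-1.741: |R|=0.34153 <1
  x=-3.317: |R|=1.61246 >1
  x=-3.214: |R|=1.47521 >1
So |R|<1 on (-2.8000, 0).

z∈(-2.8000,0).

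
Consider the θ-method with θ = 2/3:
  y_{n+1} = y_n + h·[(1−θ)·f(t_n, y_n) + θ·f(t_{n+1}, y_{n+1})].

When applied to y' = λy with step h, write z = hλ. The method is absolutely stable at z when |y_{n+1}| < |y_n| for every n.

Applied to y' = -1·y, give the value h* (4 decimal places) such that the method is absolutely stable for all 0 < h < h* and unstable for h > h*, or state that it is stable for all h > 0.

unbounded; (−∞, 0). Any h>0 works for λ=-1.

Test eqn y'=λy, z=hλ:
  y_{n+1} = y_n + z·[1/3·y_n + 2/3·y_{n+1}] ⇒ (1 − 2/3z)y_{n+1} = (1 + 1/3z)y_n
  R(z) = (1 + 1/3z)/(1 − 2/3z).

Need |R(x)|<1, x<0.
x=-0.84: |R|=0.4615
x=-2: |R|=0.1429
x=-10: |R|=0.3043
x=-100: |R|=0.4778
θ=2/3≥1/2 ⇒ |1+1/3x|<|1−2/3x| ∀x<0 ⇒ stable on all of ℝ⁻.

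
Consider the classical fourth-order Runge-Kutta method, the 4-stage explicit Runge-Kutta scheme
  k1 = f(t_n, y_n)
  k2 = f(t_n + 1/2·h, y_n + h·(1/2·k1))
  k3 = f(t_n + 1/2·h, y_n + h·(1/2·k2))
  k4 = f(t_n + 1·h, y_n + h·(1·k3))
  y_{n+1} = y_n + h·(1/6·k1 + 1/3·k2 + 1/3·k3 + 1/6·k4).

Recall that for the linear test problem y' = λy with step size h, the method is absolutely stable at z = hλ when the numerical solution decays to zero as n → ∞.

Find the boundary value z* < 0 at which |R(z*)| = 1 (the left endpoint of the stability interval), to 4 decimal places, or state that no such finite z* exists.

left endpoint -2.7853.

Set f=λy, z=hλ:
  order 4, 4-stage ⇒ R(z)=1+z+z^2/2+z^3/6+z^4/24
  (e.g. R(-1.47)=0.27559, |R|=0.27559)

Find x<0 with |R(x)|<1.
x=-1.47: |R|=0.2756
|R(-1.19)|=0.3207 |R(-0.93)|=0.3996 |R(-0.65)|=0.5229
Bisect:
  x_lo=-3.3968 |R|=2.3873  x_hi=-0.3278 |R|=0.7206
  mid=-1.86229 |R|=0.29649 →hi
  mid=-2.62955 |R|=0.78948 →hi
  mid=-3.01318 |R|=1.40159 →lo
  mid=-2.82137 |R|=1.05577 →lo
  mid=-2.72546 |R|=0.91348 →hi
  mid=-2.77341 |R|=0.98224 →hi
  mid=-2.79739 |R|=1.01839 →lo
  mid=-2.78540 |R|=1.00016 →lo
  ...
  [-2.78540,-2.78522] ⇒ x*=-2.7853
Interval (-2.7853, 0).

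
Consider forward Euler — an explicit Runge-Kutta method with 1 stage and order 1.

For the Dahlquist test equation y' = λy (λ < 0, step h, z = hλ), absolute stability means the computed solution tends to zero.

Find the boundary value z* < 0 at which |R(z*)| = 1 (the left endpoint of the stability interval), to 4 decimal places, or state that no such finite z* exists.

With y'=λy (z=hλ):
  order 1, 1-stage ⇒ R(z)=1+z
  (e.g. R(-0.74)=0.26000, |R|=0.26000)

Boundary: |R(x)|=1, x<0.
x=-0.74: |R|=0.2600
|R(-2.11)|=1.1100 |R(-1.72)|=0.7200 |R(-1.2)|=0.2000
Bisect:
  x_lo=-2.5080 |R|=1.5080  x_hi=-0.3418 |R|=0.6582
  mid=-1.42491 |R|=0.42491 →hi
  mid=-1.96645 |R|=0.96645 →hi
  mid=-2.23722 |R|=1.23722 →lo
  mid=-2.10184 |R|=1.10184 →lo
  mid=-2.03414 |R|=1.03414 →lo
  mid=-2.00030 |R|=1.00030 →lo
  mid=-1.98337 |R|=0.98337 →hi
  mid=-1.99183 |R|=0.99183 →hi
  mid=-1.99607 |R|=0.99607 →hi
  mid=-1.99818 |R|=0.99818 →hi
  ...
  [-2.00003,-1.99990] ⇒ x*=-2.0000
Stable set (-2.0000, 0).

left endpoint -2.0000.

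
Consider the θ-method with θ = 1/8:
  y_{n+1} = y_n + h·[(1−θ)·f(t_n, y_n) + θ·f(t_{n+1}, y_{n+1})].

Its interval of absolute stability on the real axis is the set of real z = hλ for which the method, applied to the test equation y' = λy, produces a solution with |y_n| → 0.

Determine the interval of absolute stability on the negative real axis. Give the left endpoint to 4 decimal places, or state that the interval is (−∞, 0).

z∈(-2.6667,0).

With y'=λy (z=hλ):
  y_{n+1} = y_n + z·[7/8·y_n + 1/8·y_{n+1}] ⇒ (1 − 1/8z)y_{n+1} = (1 + 7/8z)y_n
  Hence R(z) = (1 + 7/8z)/(1 − 1/8z).

Boundary: |R(x)|=1, x<0.
x=-1: |R|=0.1111
R=−1: 1+7/8x = −1+1/8x ⇒ -3/4x=2 ⇒ x=2/(-3/4)=-2.6667
Confirm numerically:
  x=-2.342: |R|=0.81164 <1
  x=-1.581: |R|=0.32011 <1
  x=-1.498: |R|=0.26174 <1
  x=-1.175: |R|=0.02452 <1
  x=-3.042: |R|=1.20395 >1
  x=-2.767: |R|=1.05591 >1
Interval (-2.6667, 0).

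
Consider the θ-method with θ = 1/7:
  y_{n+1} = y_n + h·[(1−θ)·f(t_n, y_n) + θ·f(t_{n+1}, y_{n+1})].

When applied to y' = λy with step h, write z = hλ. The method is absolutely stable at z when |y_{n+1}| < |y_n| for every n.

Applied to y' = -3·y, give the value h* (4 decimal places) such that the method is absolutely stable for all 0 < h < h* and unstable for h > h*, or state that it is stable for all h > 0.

(-2.8000,0); λ=-3 ⇒ h* = (14/5)/3 = 0.9333.

On y'=λy, z=hλ:
  y_{n+1} = y_n + z·[6/7·y_n + 1/7·y_{n+1}] ⇒ (1 − 1/7z)y_{n+1} = (1 + 6/7z)y_n
  R(z) = (1 + 6/7z)/(1 − 1/7z).

Find x<0 with |R(x)|<1.
x=-1.75: |R|=0.4000
R=−1: 1+6/7x = −1+1/7x ⇒ -5/7x=2 ⇒ x=2/(-5/7)=-2.8000
Confirm numerically:
  x=-2.054: |R|=0.58803 <1
  x=-2.025: |R|=0.57064 <1
  x=-1.188: |R|=0.01563 <1
  x=-3.206: |R|=1.19890 >1
  x=-3.001: |R|=1.10049 >1
  x=-2.992: |R|=1.09608 >1
Interval (-2.8000, 0).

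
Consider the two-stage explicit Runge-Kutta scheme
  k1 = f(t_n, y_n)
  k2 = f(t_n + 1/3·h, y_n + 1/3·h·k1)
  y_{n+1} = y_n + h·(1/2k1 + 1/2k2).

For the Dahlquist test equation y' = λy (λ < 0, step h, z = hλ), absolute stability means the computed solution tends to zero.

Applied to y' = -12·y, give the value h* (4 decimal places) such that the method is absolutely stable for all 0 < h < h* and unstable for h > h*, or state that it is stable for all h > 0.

(-6.0000,0); λ=-12 ⇒ h* = (6)/12 = 0.5000.

On y'=λy, z=hλ:
  k1=λy_n ⇒ h·k1=z·y_n;  k2=λ(1+1/3z)y_n ⇒ h·k2=z(1+1/3z)y_n
  y_{n+1}/y_n = 1 + 1/2z + 1/2z(1+1/3z) = 1 + z + 1/6z²
  ⇒ R(z) = 1 + z + 1/6z².

Need |R(x)|<1, x<0.
x=-1.29: |R|=0.0127
R=1: x+1/6x²=0 ⇒ x=−6=-6.0000; min R=1−1/(4·1/6)=-0.5000>−1
Confirm numerically:
  x=-5.815: |R|=0.82070 <1
  x=-5.118: |R|=0.24765 <1
  x=-4.853: |R|=0.07227 <1
  x=-6.265: |R|=1.27670 >1
  x=-6.056: |R|=1.05652 >1
  x=-6.042: |R|=1.04229 >1
Stable set (-6.0000, 0).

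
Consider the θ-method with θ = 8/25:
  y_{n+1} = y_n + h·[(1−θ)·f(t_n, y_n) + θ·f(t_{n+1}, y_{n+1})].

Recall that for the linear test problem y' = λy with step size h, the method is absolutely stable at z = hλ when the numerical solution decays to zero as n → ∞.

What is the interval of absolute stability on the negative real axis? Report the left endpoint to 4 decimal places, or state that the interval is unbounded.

(-5.5556, 0).

Set f=λy, z=hλ:
  y_{n+1} = y_n + z·[17/25·y_n + 8/25·y_{n+1}] ⇒ (1 − 8/25z)y_{n+1} = (1 + 17/25z)y_n
  R(z) = (1 + 17/25z)/(1 − 8/25z).

Need |R(x)|<1, x<0.
x=-1.1: |R|=0.1864
R=−1: 1+17/25x = −1+8/25x ⇒ -9/25x=2 ⇒ x=2/(-9/25)=-5.5556
Confirm numerically:
  x=-5.100: |R|=0.93769 <1
  x=-4.268: |R|=0.80407 <1
  x=-2.328: |R|=0.33413 <1
  x=-5.866: |R|=1.03884 >1
  x=-5.839: |R|=1.03557 >1
  x=-5.739: |R|=1.02328 >1
Stable set (-5.5556, 0).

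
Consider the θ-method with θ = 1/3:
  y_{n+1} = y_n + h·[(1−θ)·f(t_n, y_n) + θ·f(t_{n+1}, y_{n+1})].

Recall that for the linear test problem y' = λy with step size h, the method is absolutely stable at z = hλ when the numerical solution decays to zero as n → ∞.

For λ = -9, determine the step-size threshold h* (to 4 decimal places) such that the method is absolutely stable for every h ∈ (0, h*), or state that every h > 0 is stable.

(-6.0000,0); λ=-9 ⇒ h* = (6)/9 = 0.6667.

Set f=λy, z=hλ:
  y_{n+1} = y_n + z·[2/3·y_n + 1/3·y_{n+1}] ⇒ (1 − 1/3z)y_{n+1} = (1 + 2/3z)y_n
  Hence R(z) = (1 + 2/3z)/(1 − 1/3z).

Need |R(x)|<1, x<0.
x=-0.91: |R|=0.3018
R=−1: 1+2/3x = −1+1/3x ⇒ -1/3x=2 ⇒ x=2/(-1/3)=-6.0000
Confirm numerically:
  x=-5.789: |R|=0.97599 <1
  x=-4.752: |R|=0.83901 <1
  x=-3.235: |R|=0.55654 <1
  x=-6.179: |R|=1.01950 >1
  x=-6.120: |R|=1.01316 >1
  x=-6.050: |R|=1.00552 >1
Interval (-6.0000, 0).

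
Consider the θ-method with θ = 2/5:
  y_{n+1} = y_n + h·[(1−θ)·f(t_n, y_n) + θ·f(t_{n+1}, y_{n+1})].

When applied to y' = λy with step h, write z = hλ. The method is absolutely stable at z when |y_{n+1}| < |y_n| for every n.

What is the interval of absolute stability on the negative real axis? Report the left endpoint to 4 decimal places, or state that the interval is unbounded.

z∈(-10.0000,0).

Set f=λy, z=hλ:
  y_{n+1} = y_n + z·[3/5·y_n + 2/5·y_{n+1}] ⇒ (1 − 2/5z)y_{n+1} = (1 + 3/5z)y_n
  ⇒ R(z) = (1 + 3/5z)/(1 − 2/5z).

Solve |R(x)|<1 on ℝ⁻.
x=-0.54: |R|=0.5559
R=−1: 1+3/5x = −1+2/5x ⇒ -1/5x=2 ⇒ x=2/(-1/5)=-10.0000
Confirm numerically:
  x=-7.675: |R|=0.88575 <1
  x=-5.850: |R|=0.75150 <1
  x=-4.415: |R|=0.59617 <1
  x=-10.303: |R|=1.01183 >1
  x=-10.241: |R|=1.00946 >1
Interval (-10.0000, 0).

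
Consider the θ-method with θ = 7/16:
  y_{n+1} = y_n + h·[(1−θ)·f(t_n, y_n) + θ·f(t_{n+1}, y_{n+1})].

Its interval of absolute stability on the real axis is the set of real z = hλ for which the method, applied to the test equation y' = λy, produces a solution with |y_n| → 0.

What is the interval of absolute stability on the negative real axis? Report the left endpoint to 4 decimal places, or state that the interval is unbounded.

(-16.0000, 0).

Set f=λy, z=hλ:
  y_{n+1} = y_n + z·[9/16·y_n + 7/16·y_{n+1}] ⇒ (1 − 7/16z)y_{n+1} = (1 + 9/16z)y_n
  Hence R(z) = (1 + 9/16z)/(1 − 7/16z).

Solve |R(x)|<1 on ℝ⁻.
x=-0.64: |R|=0.5000
R=−1: 1+9/16x = −1+7/16x ⇒ -1/8x=2 ⇒ x=2/(-1/8)=-16.0000
Confirm numerically:
  x=-14.652: |R|=0.97726 <1
  x=-13.290: |R|=0.95029 <1
  x=-10.802: |R|=0.88652 <1
  x=-9.731: |R|=0.85095 <1
  x=-16.325: |R|=1.00499 >1
  x=-16.032: |R|=1.00050 >1
So |R|<1 on (-16.0000, 0).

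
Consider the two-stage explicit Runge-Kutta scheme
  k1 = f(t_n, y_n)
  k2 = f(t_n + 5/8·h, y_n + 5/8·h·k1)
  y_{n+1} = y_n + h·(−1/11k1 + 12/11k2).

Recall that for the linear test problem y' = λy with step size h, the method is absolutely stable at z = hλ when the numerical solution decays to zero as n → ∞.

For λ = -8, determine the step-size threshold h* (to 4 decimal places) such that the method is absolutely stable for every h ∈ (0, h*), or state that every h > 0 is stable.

(-1.4667,0); λ=-8 ⇒ h* = (22/15)/8 = 0.1833.

Set f=λy, z=hλ:
  k1=λy_n ⇒ h·k1=z·y_n;  k2=λ(1+5/8z)y_n ⇒ h·k2=z(1+5/8z)y_n
  y_{n+1}/y_n = 1 − 1/11z + 12/11z(1+5/8z) = 1 + z + 15/22z²
  R(z) = 1 + z + 15/22z².

Solve |R(x)|<1 on ℝ⁻.
x=-1.11: |R|=0.7301
R=1: x+15/22x²=0 ⇒ x=−22/15=-1.4667; min R=1−1/(4·15/22)=0.6333>−1
Confirm numerically:
  x=-1.406: |R|=0.94184 <1
  x=-0.908: |R|=0.65413 <1
  x=-0.685: |R|=0.63493 <1
  x=-2.063: |R|=1.83880 >1
  x=-1.956: |R|=1.65259 >1
  x=-1.591: |R|=1.13487 >1
So |R|<1 on (-1.4667, 0).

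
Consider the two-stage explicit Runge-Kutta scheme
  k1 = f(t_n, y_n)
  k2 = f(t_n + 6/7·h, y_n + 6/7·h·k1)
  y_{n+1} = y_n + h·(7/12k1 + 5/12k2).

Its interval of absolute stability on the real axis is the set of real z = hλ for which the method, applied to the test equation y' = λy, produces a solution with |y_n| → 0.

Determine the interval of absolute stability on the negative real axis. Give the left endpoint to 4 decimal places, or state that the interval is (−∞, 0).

(-2.8000, 0).

Test eqn y'=λy, z=hλ:
  k1=λy_n ⇒ h·k1=z·y_n;  k2=λ(1+6/7z)y_n ⇒ h·k2=z(1+6/7z)y_n
  y_{n+1}/y_n = 1 + 7/12z + 5/12z(1+6/7z) = 1 + z + 5/14z²
  R(z) = 1 + z + 5/14z².

Need |R(x)|<1, x<0.
x=-1.73: |R|=0.3389
R=1: x+5/14x²=0 ⇒ x=−14/5=-2.8000; min R=1−1/(4·5/14)=0.3000>−1
Confirm numerically:
  x=-2.249: |R|=0.55743 <1
  x=-1.731: |R|=0.33913 <1
  x=-1.334: |R|=0.30156 <1
  x=-3.382: |R|=1.70297 >1
  x=-3.364: |R|=1.67761 >1
  x=-3.060: |R|=1.28414 >1
Stable set (-2.8000, 0).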